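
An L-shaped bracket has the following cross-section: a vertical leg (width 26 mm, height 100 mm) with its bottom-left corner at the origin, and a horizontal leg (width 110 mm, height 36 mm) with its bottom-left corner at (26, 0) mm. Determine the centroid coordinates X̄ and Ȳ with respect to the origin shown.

vertical leg: A = 26 × 100 = 2600.00, centroid at (13.00, 50.00).
horizontal leg: A = 110 × 36 = 3960.00, centroid at (81.00, 18.00).
ΣA = 6560.00 mm²
ΣAX̄ = (2600.00)(13.00) + (3960.00)(81.00) = 354560.00 mm³
ΣAȲ = (2600.00)(50.00) + (3960.00)(18.00) = 201280.00 mm³
X̄ = 354560.00 / 6560.00 = 54.05 mm
Ȳ = 201280.00 / 6560.00 = 30.68 mm

X̄ = 54.05 mm, Ȳ = 30.68 mm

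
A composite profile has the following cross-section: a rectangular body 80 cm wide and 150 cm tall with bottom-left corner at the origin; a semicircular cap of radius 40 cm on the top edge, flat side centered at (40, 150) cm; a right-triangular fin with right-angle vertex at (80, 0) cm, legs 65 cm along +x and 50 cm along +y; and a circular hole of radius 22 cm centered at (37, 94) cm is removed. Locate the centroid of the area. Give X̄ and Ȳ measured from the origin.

rectangular body: A = 80 × 150 = 12000.00, centroid at (40.00, 75.00).
semicircular top: A = ½π·40² = 2513.27, centroid at (40.00, 166.98).
triangular fin: A = ½·65·50 = 1625.00, centroid at (101.67, 16.67).
hole: A = −π·22² = -1520.53, centroid at (37.00, 94.00).
ΣA = 14617.74 cm², ΣAX̄ = 689479.66 cm³, ΣAȲ = 1203811.22 cm³.
X̄ = 689479.66/14617.74 = 47.17 cm; Ȳ = 1203811.22/14617.74 = 82.35 cm.

X̄ = 47.17 cm, Ȳ = 82.35 cm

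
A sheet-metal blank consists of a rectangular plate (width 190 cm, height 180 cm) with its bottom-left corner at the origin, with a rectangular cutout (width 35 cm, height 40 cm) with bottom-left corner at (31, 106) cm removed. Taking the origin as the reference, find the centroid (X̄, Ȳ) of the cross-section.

X̄ = 96.98 cm, Ȳ = 88.46 cm

Part | A | x̄ᵢ | ȳᵢ | A·x̄ᵢ | A·ȳᵢ
plate | 34200.00 | 95.00 | 90.00 | 3249000.00 | 3078000.00
hole | -1400.00 | 48.50 | 126.00 | -67900.00 | -176400.00
Σ | 32800.00 |  |  | 3181100.00 | 2901600.00
X̄ = 3181100.00 / 32800.00 = 96.98 cm
Ȳ = 2901600.00 / 32800.00 = 88.46 cm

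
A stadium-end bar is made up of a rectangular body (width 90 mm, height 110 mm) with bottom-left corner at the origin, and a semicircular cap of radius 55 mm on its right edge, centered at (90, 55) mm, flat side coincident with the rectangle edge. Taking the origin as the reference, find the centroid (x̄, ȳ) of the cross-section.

x̄ = 67.16 mm, ȳ = 55.00 mm

Part | A | x̄ᵢ | ȳᵢ | A·x̄ᵢ | A·ȳᵢ
rectangular body | 9900.00 | 45.00 | 55.00 | 445500.00 | 544500.00
semicircular end | 4751.66 | 113.34 | 55.00 | 538565.97 | 261341.24
Σ | 14651.66 |  |  | 984065.97 | 805841.24
x̄ = 984065.97 / 14651.66 = 67.16 mm
ȳ = 805841.24 / 14651.66 = 55.00 mm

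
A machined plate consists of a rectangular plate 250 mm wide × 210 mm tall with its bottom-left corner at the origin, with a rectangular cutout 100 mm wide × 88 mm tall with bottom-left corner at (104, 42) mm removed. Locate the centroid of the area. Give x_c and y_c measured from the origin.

plate: A = 250 × 210 = 52500.00, centroid at (125.00, 105.00).
hole: A = −(100 × 88) = -8800.00, centroid at (154.00, 86.00).
ΣA = 43700.00 mm², ΣAx_c = 5207300.00 mm³, ΣAy_c = 4755700.00 mm³.
x_c = 5207300.00/43700.00 = 119.16 mm; y_c = 4755700.00/43700.00 = 108.83 mm.

x_c = 119.16 mm, y_c = 108.83 mm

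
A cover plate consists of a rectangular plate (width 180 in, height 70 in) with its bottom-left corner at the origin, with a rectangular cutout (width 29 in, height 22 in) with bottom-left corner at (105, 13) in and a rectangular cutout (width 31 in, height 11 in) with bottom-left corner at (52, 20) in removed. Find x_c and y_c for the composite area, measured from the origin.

plate: A = 180 × 70 = 12600.00, centroid at (90.00, 35.00).
hole 1: A = −(29 × 22) = -638.00, centroid at (119.50, 24.00).
hole 2: A = −(31 × 11) = -341.00, centroid at (67.50, 25.50).
ΣA = 11621.00 in², ΣAx_c = 1034741.50 in³, ΣAy_c = 416992.50 in³.
x_c = 1034741.50/11621.00 = 89.04 in; y_c = 416992.50/11621.00 = 35.88 in.

x_c = 89.04 in, y_c = 35.88 in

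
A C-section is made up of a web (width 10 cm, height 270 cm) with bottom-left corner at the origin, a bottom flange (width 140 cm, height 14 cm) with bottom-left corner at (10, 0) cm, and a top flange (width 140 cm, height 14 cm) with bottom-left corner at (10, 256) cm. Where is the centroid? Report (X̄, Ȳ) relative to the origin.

X̄ = 49.41 cm, Ȳ = 135.00 cm

web: A = 10 × 270 = 2700.00, centroid at (5.00, 135.00).
bottom flange: A = 140 × 14 = 1960.00, centroid at (80.00, 7.00).
top flange: A = 140 × 14 = 1960.00, centroid at (80.00, 263.00).
ΣA = 6620.00 cm²
ΣAX̄ = (2700.00)(5.00) + (1960.00)(80.00) + (1960.00)(80.00) = 327100.00 cm³
ΣAȲ = (2700.00)(135.00) + (1960.00)(7.00) + (1960.00)(263.00) = 893700.00 cm³
X̄ = 327100.00 / 6620.00 = 49.41 cm
Ȳ = 893700.00 / 6620.00 = 135.00 cm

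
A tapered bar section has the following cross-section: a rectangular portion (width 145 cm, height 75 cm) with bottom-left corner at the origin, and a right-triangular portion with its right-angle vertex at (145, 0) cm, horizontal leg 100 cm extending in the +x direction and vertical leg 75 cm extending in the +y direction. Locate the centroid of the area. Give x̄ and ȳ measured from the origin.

Part | A | x̄ᵢ | ȳᵢ | A·x̄ᵢ | A·ȳᵢ
rectangular portion | 10875.00 | 72.50 | 37.50 | 788437.50 | 407812.50
triangular portion | 3750.00 | 178.33 | 25.00 | 668750.00 | 93750.00
Σ | 14625.00 |  |  | 1457187.50 | 501562.50
x̄ = 1457187.50 / 14625.00 = 99.64 cm
ȳ = 501562.50 / 14625.00 = 34.29 cm

x̄ = 99.64 cm, ȳ = 34.29 cm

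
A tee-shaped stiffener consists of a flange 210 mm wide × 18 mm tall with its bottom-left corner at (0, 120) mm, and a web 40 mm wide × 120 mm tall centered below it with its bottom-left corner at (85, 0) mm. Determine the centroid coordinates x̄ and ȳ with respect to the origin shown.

x̄ = 105.00 mm, ȳ = 90.40 mm

web: A = 40 × 120 = 4800.00, centroid at (105.00, 60.00).
flange: A = 210 × 18 = 3780.00, centroid at (105.00, 129.00).
ΣA = 8580.00 mm²
ΣAx̄ = (4800.00)(105.00) + (3780.00)(105.00) = 900900.00 mm³
ΣAȳ = (4800.00)(60.00) + (3780.00)(129.00) = 775620.00 mm³
x̄ = 900900.00 / 8580.00 = 105.00 mm
ȳ = 775620.00 / 8580.00 = 90.40 mm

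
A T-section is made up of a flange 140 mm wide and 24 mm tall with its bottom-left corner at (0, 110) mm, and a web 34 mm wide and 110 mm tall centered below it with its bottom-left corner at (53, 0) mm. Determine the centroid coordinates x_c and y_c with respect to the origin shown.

x_c = 70.00 mm, y_c = 86.71 mm

web: A = 34 × 110 = 3740.00, centroid at (70.00, 55.00).
flange: A = 140 × 24 = 3360.00, centroid at (70.00, 122.00).
ΣA = 7100.00 mm², ΣAx_c = 497000.00 mm³, ΣAy_c = 615620.00 mm³.
x_c = 497000.00/7100.00 = 70.00 mm; y_c = 615620.00/7100.00 = 86.71 mm.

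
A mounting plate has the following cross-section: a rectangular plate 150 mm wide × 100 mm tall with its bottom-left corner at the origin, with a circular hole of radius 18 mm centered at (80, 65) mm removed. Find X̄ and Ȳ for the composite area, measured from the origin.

Part | A | x̄ᵢ | ȳᵢ | A·x̄ᵢ | A·ȳᵢ
plate | 15000.00 | 75.00 | 50.00 | 1125000.00 | 750000.00
hole | -1017.88 | 80.00 | 65.00 | -81430.08 | -66161.94
Σ | 13982.12 |  |  | 1043569.92 | 683838.06
X̄ = 1043569.92 / 13982.12 = 74.64 mm
Ȳ = 683838.06 / 13982.12 = 48.91 mm

X̄ = 74.64 mm, Ȳ = 48.91 mm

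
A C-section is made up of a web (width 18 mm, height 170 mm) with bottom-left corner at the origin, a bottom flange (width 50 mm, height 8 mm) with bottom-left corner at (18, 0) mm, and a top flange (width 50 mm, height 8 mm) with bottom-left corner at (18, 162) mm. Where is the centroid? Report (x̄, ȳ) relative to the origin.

x̄ = 16.05 mm, ȳ = 85.00 mm

web: A = 18 × 170 = 3060.00, centroid at (9.00, 85.00).
bottom flange: A = 50 × 8 = 400.00, centroid at (43.00, 4.00).
top flange: A = 50 × 8 = 400.00, centroid at (43.00, 166.00).
ΣA = 3860.00 mm²
ΣAx̄ = (3060.00)(9.00) + (400.00)(43.00) + (400.00)(43.00) = 61940.00 mm³
ΣAȳ = (3060.00)(85.00) + (400.00)(4.00) + (400.00)(166.00) = 328100.00 mm³
x̄ = 61940.00 / 3860.00 = 16.05 mm
ȳ = 328100.00 / 3860.00 = 85.00 mm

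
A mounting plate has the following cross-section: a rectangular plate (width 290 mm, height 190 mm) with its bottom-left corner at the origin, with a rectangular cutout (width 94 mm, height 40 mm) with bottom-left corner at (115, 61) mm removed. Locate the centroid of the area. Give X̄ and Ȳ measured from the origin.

X̄ = 143.75 mm, Ȳ = 96.03 mm

plate: A = 290 × 190 = 55100.00, centroid at (145.00, 95.00).
hole: A = −(94 × 40) = -3760.00, centroid at (162.00, 81.00).
ΣA = 51340.00 mm²
ΣAX̄ = (55100.00)(145.00) + (-3760.00)(162.00) = 7380380.00 mm³
ΣAȲ = (55100.00)(95.00) + (-3760.00)(81.00) = 4929940.00 mm³
X̄ = 7380380.00 / 51340.00 = 143.75 mm
Ȳ = 4929940.00 / 51340.00 = 96.03 mm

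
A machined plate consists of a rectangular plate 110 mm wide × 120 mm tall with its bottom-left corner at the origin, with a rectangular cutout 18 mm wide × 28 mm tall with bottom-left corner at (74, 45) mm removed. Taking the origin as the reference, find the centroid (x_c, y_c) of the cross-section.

plate: A = 110 × 120 = 13200.00, centroid at (55.00, 60.00).
hole: A = −(18 × 28) = -504.00, centroid at (83.00, 59.00).
ΣA = 12696.00 mm²
ΣAx_c = (13200.00)(55.00) + (-504.00)(83.00) = 684168.00 mm³
ΣAy_c = (13200.00)(60.00) + (-504.00)(59.00) = 762264.00 mm³
x_c = 684168.00 / 12696.00 = 53.89 mm
y_c = 762264.00 / 12696.00 = 60.04 mm

x_c = 53.89 mm, y_c = 60.04 mm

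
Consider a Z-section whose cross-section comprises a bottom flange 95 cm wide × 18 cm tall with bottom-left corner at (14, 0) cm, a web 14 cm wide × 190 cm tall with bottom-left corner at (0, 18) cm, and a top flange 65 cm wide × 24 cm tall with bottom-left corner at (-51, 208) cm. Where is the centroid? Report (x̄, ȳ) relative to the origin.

x̄ = 16.01 cm, ȳ = 111.16 cm

bottom flange: A = 95 × 18 = 1710.00, centroid at (61.50, 9.00).
web: A = 14 × 190 = 2660.00, centroid at (7.00, 113.00).
top flange: A = 65 × 24 = 1560.00, centroid at (-18.50, 220.00).
ΣA = 5930.00 cm², ΣAx̄ = 94925.00 cm³, ΣAȳ = 659170.00 cm³.
x̄ = 94925.00/5930.00 = 16.01 cm; ȳ = 659170.00/5930.00 = 111.16 cm.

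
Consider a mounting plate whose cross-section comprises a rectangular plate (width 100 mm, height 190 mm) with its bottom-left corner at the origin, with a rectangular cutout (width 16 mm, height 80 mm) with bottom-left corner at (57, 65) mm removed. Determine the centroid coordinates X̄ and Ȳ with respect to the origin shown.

Part | A | x̄ᵢ | ȳᵢ | A·x̄ᵢ | A·ȳᵢ
plate | 19000.00 | 50.00 | 95.00 | 950000.00 | 1805000.00
hole | -1280.00 | 65.00 | 105.00 | -83200.00 | -134400.00
Σ | 17720.00 |  |  | 866800.00 | 1670600.00
X̄ = 866800.00 / 17720.00 = 48.92 mm
Ȳ = 1670600.00 / 17720.00 = 94.28 mm

X̄ = 48.92 mm, Ȳ = 94.28 mm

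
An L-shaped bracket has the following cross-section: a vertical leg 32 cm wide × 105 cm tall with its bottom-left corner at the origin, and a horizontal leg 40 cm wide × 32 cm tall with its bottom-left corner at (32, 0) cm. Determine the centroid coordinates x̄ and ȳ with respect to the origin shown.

vertical leg: A = 32 × 105 = 3360.00, centroid at (16.00, 52.50).
horizontal leg: A = 40 × 32 = 1280.00, centroid at (52.00, 16.00).
ΣA = 4640.00 cm²
ΣAx̄ = (3360.00)(16.00) + (1280.00)(52.00) = 120320.00 cm³
ΣAȳ = (3360.00)(52.50) + (1280.00)(16.00) = 196880.00 cm³
x̄ = 120320.00 / 4640.00 = 25.93 cm
ȳ = 196880.00 / 4640.00 = 42.43 cm

x̄ = 25.93 cm, ȳ = 42.43 cm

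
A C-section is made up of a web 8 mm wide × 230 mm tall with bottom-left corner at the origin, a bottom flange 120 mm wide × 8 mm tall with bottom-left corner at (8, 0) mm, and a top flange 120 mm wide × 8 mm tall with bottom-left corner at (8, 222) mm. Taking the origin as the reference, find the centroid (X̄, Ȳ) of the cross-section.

web: A = 8 × 230 = 1840.00, centroid at (4.00, 115.00).
bottom flange: A = 120 × 8 = 960.00, centroid at (68.00, 4.00).
top flange: A = 120 × 8 = 960.00, centroid at (68.00, 226.00).
ΣA = 3760.00 mm²
ΣAX̄ = (1840.00)(4.00) + (960.00)(68.00) + (960.00)(68.00) = 137920.00 mm³
ΣAȲ = (1840.00)(115.00) + (960.00)(4.00) + (960.00)(226.00) = 432400.00 mm³
X̄ = 137920.00 / 3760.00 = 36.68 mm
Ȳ = 432400.00 / 3760.00 = 115.00 mm

X̄ = 36.68 mm, Ȳ = 115.00 mm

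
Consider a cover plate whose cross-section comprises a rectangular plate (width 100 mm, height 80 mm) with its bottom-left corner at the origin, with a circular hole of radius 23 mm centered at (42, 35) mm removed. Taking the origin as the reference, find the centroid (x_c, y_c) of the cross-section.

plate: A = 100 × 80 = 8000.00, centroid at (50.00, 40.00).
hole: A = −π·23² = -1661.90, centroid at (42.00, 35.00).
ΣA = 6338.10 mm², ΣAx_c = 330200.09 mm³, ΣAy_c = 261833.41 mm³.
x_c = 330200.09/6338.10 = 52.10 mm; y_c = 261833.41/6338.10 = 41.31 mm.

x_c = 52.10 mm, y_c = 41.31 mm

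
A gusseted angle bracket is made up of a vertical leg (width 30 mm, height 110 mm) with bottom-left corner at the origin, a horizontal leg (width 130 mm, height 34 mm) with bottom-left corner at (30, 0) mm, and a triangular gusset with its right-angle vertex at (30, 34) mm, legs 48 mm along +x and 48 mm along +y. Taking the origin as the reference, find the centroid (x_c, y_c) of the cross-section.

x_c = 58.88 mm, y_c = 35.42 mm

vertical leg: A = 30 × 110 = 3300.00, centroid at (15.00, 55.00).
horizontal leg: A = 130 × 34 = 4420.00, centroid at (95.00, 17.00).
gusset: A = ½·48·48 = 1152.00, centroid at (46.00, 50.00).
ΣA = 8872.00 mm², ΣAx_c = 522392.00 mm³, ΣAy_c = 314240.00 mm³.
x_c = 522392.00/8872.00 = 58.88 mm; y_c = 314240.00/8872.00 = 35.42 mm.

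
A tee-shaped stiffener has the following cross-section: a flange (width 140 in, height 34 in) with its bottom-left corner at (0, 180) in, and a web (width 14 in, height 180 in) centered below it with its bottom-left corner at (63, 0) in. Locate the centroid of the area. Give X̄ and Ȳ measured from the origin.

Part | A | x̄ᵢ | ȳᵢ | A·x̄ᵢ | A·ȳᵢ
web | 2520.00 | 70.00 | 90.00 | 176400.00 | 226800.00
flange | 4760.00 | 70.00 | 197.00 | 333200.00 | 937720.00
Σ | 7280.00 |  |  | 509600.00 | 1164520.00
X̄ = 509600.00 / 7280.00 = 70.00 in
Ȳ = 1164520.00 / 7280.00 = 159.96 in

X̄ = 70.00 in, Ȳ = 159.96 in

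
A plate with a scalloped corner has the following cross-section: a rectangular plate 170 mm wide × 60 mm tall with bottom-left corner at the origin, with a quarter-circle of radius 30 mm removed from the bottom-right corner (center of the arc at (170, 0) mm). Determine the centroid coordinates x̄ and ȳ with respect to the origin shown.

Part | A | x̄ᵢ | ȳᵢ | A·x̄ᵢ | A·ȳᵢ
plate | 10200.00 | 85.00 | 30.00 | 867000.00 | 306000.00
removed quarter-circle | -706.86 | 157.27 | 12.73 | -111165.92 | -9000.00
Σ | 9493.14 |  |  | 755834.08 | 297000.00
x̄ = 755834.08 / 9493.14 = 79.62 mm
ȳ = 297000.00 / 9493.14 = 31.29 mm

x̄ = 79.62 mm, ȳ = 31.29 mm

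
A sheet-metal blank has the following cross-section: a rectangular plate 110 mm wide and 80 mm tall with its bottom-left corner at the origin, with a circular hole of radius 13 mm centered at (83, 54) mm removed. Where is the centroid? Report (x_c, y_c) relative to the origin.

plate: A = 110 × 80 = 8800.00, centroid at (55.00, 40.00).
hole: A = −π·13² = -530.93, centroid at (83.00, 54.00).
ΣA = 8269.07 mm², ΣAx_c = 439932.88 mm³, ΣAy_c = 323329.83 mm³.
x_c = 439932.88/8269.07 = 53.20 mm; y_c = 323329.83/8269.07 = 39.10 mm.

x_c = 53.20 mm, y_c = 39.10 mm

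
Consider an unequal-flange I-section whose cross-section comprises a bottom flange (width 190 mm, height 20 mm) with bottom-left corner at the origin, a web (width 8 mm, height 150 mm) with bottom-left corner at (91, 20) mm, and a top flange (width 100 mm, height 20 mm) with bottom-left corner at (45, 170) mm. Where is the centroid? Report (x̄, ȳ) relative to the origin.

x̄ = 95.00 mm, ȳ = 73.14 mm

Part | A | x̄ᵢ | ȳᵢ | A·x̄ᵢ | A·ȳᵢ
bottom flange | 3800.00 | 95.00 | 10.00 | 361000.00 | 38000.00
web | 1200.00 | 95.00 | 95.00 | 114000.00 | 114000.00
top flange | 2000.00 | 95.00 | 180.00 | 190000.00 | 360000.00
Σ | 7000.00 |  |  | 665000.00 | 512000.00
x̄ = 665000.00 / 7000.00 = 95.00 mm
ȳ = 512000.00 / 7000.00 = 73.14 mm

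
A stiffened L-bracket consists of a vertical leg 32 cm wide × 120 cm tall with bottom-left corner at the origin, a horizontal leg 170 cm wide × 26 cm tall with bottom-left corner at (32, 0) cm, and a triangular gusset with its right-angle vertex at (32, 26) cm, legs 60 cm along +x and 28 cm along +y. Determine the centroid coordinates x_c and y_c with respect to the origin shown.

x_c = 68.38 cm, y_c = 34.89 cm

vertical leg: A = 32 × 120 = 3840.00, centroid at (16.00, 60.00).
horizontal leg: A = 170 × 26 = 4420.00, centroid at (117.00, 13.00).
gusset: A = ½·60·28 = 840.00, centroid at (52.00, 35.33).
ΣA = 9100.00 cm²
ΣAx_c = (3840.00)(16.00) + (4420.00)(117.00) + (840.00)(52.00) = 622260.00 cm³
ΣAy_c = (3840.00)(60.00) + (4420.00)(13.00) + (840.00)(35.33) = 317540.00 cm³
x_c = 622260.00 / 9100.00 = 68.38 cm
y_c = 317540.00 / 9100.00 = 34.89 cm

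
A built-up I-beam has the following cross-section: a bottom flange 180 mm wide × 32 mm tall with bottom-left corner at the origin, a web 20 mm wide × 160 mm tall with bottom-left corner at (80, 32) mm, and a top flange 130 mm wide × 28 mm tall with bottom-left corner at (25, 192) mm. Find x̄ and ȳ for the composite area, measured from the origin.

x̄ = 90.00 mm, ȳ = 95.27 mm

Part | A | x̄ᵢ | ȳᵢ | A·x̄ᵢ | A·ȳᵢ
bottom flange | 5760.00 | 90.00 | 16.00 | 518400.00 | 92160.00
web | 3200.00 | 90.00 | 112.00 | 288000.00 | 358400.00
top flange | 3640.00 | 90.00 | 206.00 | 327600.00 | 749840.00
Σ | 12600.00 |  |  | 1134000.00 | 1200400.00
x̄ = 1134000.00 / 12600.00 = 90.00 mm
ȳ = 1200400.00 / 12600.00 = 95.27 mm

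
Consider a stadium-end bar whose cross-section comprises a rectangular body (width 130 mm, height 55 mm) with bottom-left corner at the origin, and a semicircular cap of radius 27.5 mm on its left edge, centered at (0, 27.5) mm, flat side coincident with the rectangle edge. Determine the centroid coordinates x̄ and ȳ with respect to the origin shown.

x̄ = 54.08 mm, ȳ = 27.50 mm

Part | A | x̄ᵢ | ȳᵢ | A·x̄ᵢ | A·ȳᵢ
rectangular body | 7150.00 | 65.00 | 27.50 | 464750.00 | 196625.00
semicircular end | 1187.91 | -11.67 | 27.50 | -13864.58 | 32667.65
Σ | 8337.91 |  |  | 450885.42 | 229292.65
x̄ = 450885.42 / 8337.91 = 54.08 mm
ȳ = 229292.65 / 8337.91 = 27.50 mm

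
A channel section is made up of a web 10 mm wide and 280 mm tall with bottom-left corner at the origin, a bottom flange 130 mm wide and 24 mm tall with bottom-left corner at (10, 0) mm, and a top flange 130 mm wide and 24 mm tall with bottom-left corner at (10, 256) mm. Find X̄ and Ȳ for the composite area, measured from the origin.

X̄ = 53.32 mm, Ȳ = 140.00 mm

web: A = 10 × 280 = 2800.00, centroid at (5.00, 140.00).
bottom flange: A = 130 × 24 = 3120.00, centroid at (75.00, 12.00).
top flange: A = 130 × 24 = 3120.00, centroid at (75.00, 268.00).
ΣA = 9040.00 mm², ΣAX̄ = 482000.00 mm³, ΣAȲ = 1265600.00 mm³.
X̄ = 482000.00/9040.00 = 53.32 mm; Ȳ = 1265600.00/9040.00 = 140.00 mm.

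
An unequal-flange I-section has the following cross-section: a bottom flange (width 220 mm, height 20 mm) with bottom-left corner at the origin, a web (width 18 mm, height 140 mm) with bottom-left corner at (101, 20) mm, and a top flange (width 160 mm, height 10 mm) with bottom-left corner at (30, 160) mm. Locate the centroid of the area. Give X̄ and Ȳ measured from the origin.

bottom flange: A = 220 × 20 = 4400.00, centroid at (110.00, 10.00).
web: A = 18 × 140 = 2520.00, centroid at (110.00, 90.00).
top flange: A = 160 × 10 = 1600.00, centroid at (110.00, 165.00).
ΣA = 8520.00 mm²
ΣAX̄ = (4400.00)(110.00) + (2520.00)(110.00) + (1600.00)(110.00) = 937200.00 mm³
ΣAȲ = (4400.00)(10.00) + (2520.00)(90.00) + (1600.00)(165.00) = 534800.00 mm³
X̄ = 937200.00 / 8520.00 = 110.00 mm
Ȳ = 534800.00 / 8520.00 = 62.77 mm

X̄ = 110.00 mm, Ȳ = 62.77 mm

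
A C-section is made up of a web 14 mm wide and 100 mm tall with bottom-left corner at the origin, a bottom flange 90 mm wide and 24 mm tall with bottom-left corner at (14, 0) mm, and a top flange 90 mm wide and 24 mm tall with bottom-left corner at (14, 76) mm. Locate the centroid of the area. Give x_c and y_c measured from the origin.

Part | A | x̄ᵢ | ȳᵢ | A·x̄ᵢ | A·ȳᵢ
web | 1400.00 | 7.00 | 50.00 | 9800.00 | 70000.00
bottom flange | 2160.00 | 59.00 | 12.00 | 127440.00 | 25920.00
top flange | 2160.00 | 59.00 | 88.00 | 127440.00 | 190080.00
Σ | 5720.00 |  |  | 264680.00 | 286000.00
x_c = 264680.00 / 5720.00 = 46.27 mm
y_c = 286000.00 / 5720.00 = 50.00 mm

x_c = 46.27 mm, y_c = 50.00 mm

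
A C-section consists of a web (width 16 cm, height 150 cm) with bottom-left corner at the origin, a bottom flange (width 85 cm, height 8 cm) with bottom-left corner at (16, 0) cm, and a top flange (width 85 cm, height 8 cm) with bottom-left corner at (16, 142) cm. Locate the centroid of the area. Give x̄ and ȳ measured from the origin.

Part | A | x̄ᵢ | ȳᵢ | A·x̄ᵢ | A·ȳᵢ
web | 2400.00 | 8.00 | 75.00 | 19200.00 | 180000.00
bottom flange | 680.00 | 58.50 | 4.00 | 39780.00 | 2720.00
top flange | 680.00 | 58.50 | 146.00 | 39780.00 | 99280.00
Σ | 3760.00 |  |  | 98760.00 | 282000.00
x̄ = 98760.00 / 3760.00 = 26.27 cm
ȳ = 282000.00 / 3760.00 = 75.00 cm

x̄ = 26.27 cm, ȳ = 75.00 cm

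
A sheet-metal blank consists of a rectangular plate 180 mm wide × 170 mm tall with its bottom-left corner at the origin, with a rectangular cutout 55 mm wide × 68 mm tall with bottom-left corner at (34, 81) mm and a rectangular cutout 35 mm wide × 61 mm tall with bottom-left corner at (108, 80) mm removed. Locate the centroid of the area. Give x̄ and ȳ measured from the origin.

x̄ = 91.25 mm, ȳ = 78.26 mm

plate: A = 180 × 170 = 30600.00, centroid at (90.00, 85.00).
hole 1: A = −(55 × 68) = -3740.00, centroid at (61.50, 115.00).
hole 2: A = −(35 × 61) = -2135.00, centroid at (125.50, 110.50).
ΣA = 24725.00 mm²
ΣAx̄ = (30600.00)(90.00) + (-3740.00)(61.50) + (-2135.00)(125.50) = 2256047.50 mm³
ΣAȳ = (30600.00)(85.00) + (-3740.00)(115.00) + (-2135.00)(110.50) = 1934982.50 mm³
x̄ = 2256047.50 / 24725.00 = 91.25 mm
ȳ = 1934982.50 / 24725.00 = 78.26 mm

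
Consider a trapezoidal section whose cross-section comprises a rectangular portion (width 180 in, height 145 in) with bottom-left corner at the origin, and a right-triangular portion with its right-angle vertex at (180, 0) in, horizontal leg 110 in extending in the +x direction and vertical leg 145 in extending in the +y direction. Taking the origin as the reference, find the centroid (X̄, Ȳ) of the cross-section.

rectangular portion: A = 180 × 145 = 26100.00, centroid at (90.00, 72.50).
triangular portion: A = ½·110·145 = 7975.00, centroid at (216.67, 48.33).
ΣA = 34075.00 in², ΣAX̄ = 4076916.67 in³, ΣAȲ = 2277708.33 in³.
X̄ = 4076916.67/34075.00 = 119.65 in; Ȳ = 2277708.33/34075.00 = 66.84 in.

X̄ = 119.65 in, Ȳ = 66.84 in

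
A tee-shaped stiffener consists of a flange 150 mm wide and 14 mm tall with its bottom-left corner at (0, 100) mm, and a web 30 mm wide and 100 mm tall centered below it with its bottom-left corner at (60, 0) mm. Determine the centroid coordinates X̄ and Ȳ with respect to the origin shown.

X̄ = 75.00 mm, Ȳ = 73.47 mm

web: A = 30 × 100 = 3000.00, centroid at (75.00, 50.00).
flange: A = 150 × 14 = 2100.00, centroid at (75.00, 107.00).
ΣA = 5100.00 mm², ΣAX̄ = 382500.00 mm³, ΣAȲ = 374700.00 mm³.
X̄ = 382500.00/5100.00 = 75.00 mm; Ȳ = 374700.00/5100.00 = 73.47 mm.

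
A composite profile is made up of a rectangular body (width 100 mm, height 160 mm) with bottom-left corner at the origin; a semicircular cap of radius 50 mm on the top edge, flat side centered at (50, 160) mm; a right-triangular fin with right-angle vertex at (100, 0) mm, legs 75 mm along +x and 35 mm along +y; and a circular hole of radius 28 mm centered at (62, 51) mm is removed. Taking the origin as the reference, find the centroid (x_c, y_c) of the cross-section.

rectangular body: A = 100 × 160 = 16000.00, centroid at (50.00, 80.00).
semicircular top: A = ½π·50² = 3926.99, centroid at (50.00, 181.22).
triangular fin: A = ½·75·35 = 1312.50, centroid at (125.00, 11.67).
hole: A = −π·28² = -2463.01, centroid at (62.00, 51.00).
ΣA = 18776.48 mm²
ΣAx_c = (16000.00)(50.00) + (3926.99)(50.00) + (1312.50)(125.00) + (-2463.01)(62.00) = 1007705.51 mm³
ΣAy_c = (16000.00)(80.00) + (3926.99)(181.22) + (1312.50)(11.67) + (-2463.01)(51.00) = 1881350.92 mm³
x_c = 1007705.51 / 18776.48 = 53.67 mm
y_c = 1881350.92 / 18776.48 = 100.20 mm

x_c = 53.67 mm, y_c = 100.20 mm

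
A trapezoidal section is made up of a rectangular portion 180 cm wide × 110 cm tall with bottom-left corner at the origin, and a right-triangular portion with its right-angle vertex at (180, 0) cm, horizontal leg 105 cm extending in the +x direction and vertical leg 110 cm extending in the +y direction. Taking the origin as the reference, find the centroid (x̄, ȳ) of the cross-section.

x̄ = 118.23 cm, ȳ = 50.86 cm

rectangular portion: A = 180 × 110 = 19800.00, centroid at (90.00, 55.00).
triangular portion: A = ½·105·110 = 5775.00, centroid at (215.00, 36.67).
ΣA = 25575.00 cm², ΣAx̄ = 3023625.00 cm³, ΣAȳ = 1300750.00 cm³.
x̄ = 3023625.00/25575.00 = 118.23 cm; ȳ = 1300750.00/25575.00 = 50.86 cm.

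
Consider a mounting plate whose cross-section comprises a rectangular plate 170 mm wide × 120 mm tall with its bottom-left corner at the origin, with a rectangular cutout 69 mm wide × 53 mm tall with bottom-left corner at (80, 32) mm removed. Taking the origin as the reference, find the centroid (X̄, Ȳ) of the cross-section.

X̄ = 78.56 mm, Ȳ = 60.33 mm

Part | A | x̄ᵢ | ȳᵢ | A·x̄ᵢ | A·ȳᵢ
plate | 20400.00 | 85.00 | 60.00 | 1734000.00 | 1224000.00
hole | -3657.00 | 114.50 | 58.50 | -418726.50 | -213934.50
Σ | 16743.00 |  |  | 1315273.50 | 1010065.50
X̄ = 1315273.50 / 16743.00 = 78.56 mm
Ȳ = 1010065.50 / 16743.00 = 60.33 mm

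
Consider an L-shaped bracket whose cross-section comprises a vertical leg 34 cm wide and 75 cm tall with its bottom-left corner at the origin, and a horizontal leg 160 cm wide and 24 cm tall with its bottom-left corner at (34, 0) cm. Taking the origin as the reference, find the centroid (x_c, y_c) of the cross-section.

vertical leg: A = 34 × 75 = 2550.00, centroid at (17.00, 37.50).
horizontal leg: A = 160 × 24 = 3840.00, centroid at (114.00, 12.00).
ΣA = 6390.00 cm², ΣAx_c = 481110.00 cm³, ΣAy_c = 141705.00 cm³.
x_c = 481110.00/6390.00 = 75.29 cm; y_c = 141705.00/6390.00 = 22.18 cm.

x_c = 75.29 cm, y_c = 22.18 cm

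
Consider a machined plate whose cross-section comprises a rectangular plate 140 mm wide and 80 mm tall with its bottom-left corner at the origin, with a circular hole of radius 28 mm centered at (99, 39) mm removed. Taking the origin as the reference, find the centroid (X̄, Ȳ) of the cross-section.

X̄ = 61.82 mm, Ȳ = 40.28 mm

Part | A | x̄ᵢ | ȳᵢ | A·x̄ᵢ | A·ȳᵢ
plate | 11200.00 | 70.00 | 40.00 | 784000.00 | 448000.00
hole | -2463.01 | 99.00 | 39.00 | -243837.86 | -96057.34
Σ | 8736.99 |  |  | 540162.14 | 351942.66
X̄ = 540162.14 / 8736.99 = 61.82 mm
Ȳ = 351942.66 / 8736.99 = 40.28 mm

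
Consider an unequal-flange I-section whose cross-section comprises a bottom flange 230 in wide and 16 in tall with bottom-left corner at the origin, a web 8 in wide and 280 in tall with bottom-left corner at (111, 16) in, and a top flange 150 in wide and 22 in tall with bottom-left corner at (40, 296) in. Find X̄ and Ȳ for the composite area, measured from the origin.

X̄ = 115.00 in, Ȳ = 150.97 in

Part | A | x̄ᵢ | ȳᵢ | A·x̄ᵢ | A·ȳᵢ
bottom flange | 3680.00 | 115.00 | 8.00 | 423200.00 | 29440.00
web | 2240.00 | 115.00 | 156.00 | 257600.00 | 349440.00
top flange | 3300.00 | 115.00 | 307.00 | 379500.00 | 1013100.00
Σ | 9220.00 |  |  | 1060300.00 | 1391980.00
X̄ = 1060300.00 / 9220.00 = 115.00 in
Ȳ = 1391980.00 / 9220.00 = 150.97 in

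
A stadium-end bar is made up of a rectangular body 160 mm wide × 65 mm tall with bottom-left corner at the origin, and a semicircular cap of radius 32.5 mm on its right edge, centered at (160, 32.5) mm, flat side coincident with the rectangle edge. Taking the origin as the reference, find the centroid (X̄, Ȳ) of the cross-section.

X̄ = 92.90 mm, Ȳ = 32.50 mm

rectangular body: A = 160 × 65 = 10400.00, centroid at (80.00, 32.50).
semicircular end: A = ½π·32.5² = 1659.15, centroid at (173.79, 32.50).
ΣA = 12059.15 mm²
ΣAX̄ = (10400.00)(80.00) + (1659.15)(173.79) = 1120350.00 mm³
ΣAȲ = (10400.00)(32.50) + (1659.15)(32.50) = 391922.49 mm³
X̄ = 1120350.00 / 12059.15 = 92.90 mm
Ȳ = 391922.49 / 12059.15 = 32.50 mm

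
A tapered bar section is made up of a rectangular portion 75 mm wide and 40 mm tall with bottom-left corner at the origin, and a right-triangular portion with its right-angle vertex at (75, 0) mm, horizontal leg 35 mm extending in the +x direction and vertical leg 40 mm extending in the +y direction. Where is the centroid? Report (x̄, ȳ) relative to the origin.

Part | A | x̄ᵢ | ȳᵢ | A·x̄ᵢ | A·ȳᵢ
rectangular portion | 3000.00 | 37.50 | 20.00 | 112500.00 | 60000.00
triangular portion | 700.00 | 86.67 | 13.33 | 60666.67 | 9333.33
Σ | 3700.00 |  |  | 173166.67 | 69333.33
x̄ = 173166.67 / 3700.00 = 46.80 mm
ȳ = 69333.33 / 3700.00 = 18.74 mm

x̄ = 46.80 mm, ȳ = 18.74 mm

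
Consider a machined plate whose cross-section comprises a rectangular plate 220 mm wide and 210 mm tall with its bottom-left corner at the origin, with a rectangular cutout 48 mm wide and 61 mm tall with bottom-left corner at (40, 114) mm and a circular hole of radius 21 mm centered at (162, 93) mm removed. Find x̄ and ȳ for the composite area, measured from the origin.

x̄ = 111.50 mm, ȳ = 102.64 mm

plate: A = 220 × 210 = 46200.00, centroid at (110.00, 105.00).
hole 1: A = −(48 × 61) = -2928.00, centroid at (64.00, 144.50).
hole 2: A = −π·21² = -1385.44, centroid at (162.00, 93.00).
ΣA = 41886.56 mm², ΣAx̄ = 4670166.34 mm³, ΣAȳ = 4299057.86 mm³.
x̄ = 4670166.34/41886.56 = 111.50 mm; ȳ = 4299057.86/41886.56 = 102.64 mm.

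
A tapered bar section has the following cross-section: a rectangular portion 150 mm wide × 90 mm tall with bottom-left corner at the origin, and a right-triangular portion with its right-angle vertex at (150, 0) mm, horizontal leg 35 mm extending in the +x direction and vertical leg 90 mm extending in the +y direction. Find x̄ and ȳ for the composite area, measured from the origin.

rectangular portion: A = 150 × 90 = 13500.00, centroid at (75.00, 45.00).
triangular portion: A = ½·35·90 = 1575.00, centroid at (161.67, 30.00).
ΣA = 15075.00 mm², ΣAx̄ = 1267125.00 mm³, ΣAȳ = 654750.00 mm³.
x̄ = 1267125.00/15075.00 = 84.05 mm; ȳ = 654750.00/15075.00 = 43.43 mm.

x̄ = 84.05 mm, ȳ = 43.43 mm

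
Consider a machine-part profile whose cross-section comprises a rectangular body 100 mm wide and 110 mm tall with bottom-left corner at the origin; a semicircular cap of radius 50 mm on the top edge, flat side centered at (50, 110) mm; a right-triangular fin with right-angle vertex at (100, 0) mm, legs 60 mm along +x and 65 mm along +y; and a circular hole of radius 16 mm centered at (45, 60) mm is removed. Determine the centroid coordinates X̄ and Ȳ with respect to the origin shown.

X̄ = 58.74 mm, Ȳ = 69.33 mm

Part | A | x̄ᵢ | ȳᵢ | A·x̄ᵢ | A·ȳᵢ
rectangular body | 11000.00 | 50.00 | 55.00 | 550000.00 | 605000.00
semicircular top | 3926.99 | 50.00 | 131.22 | 196349.54 | 515302.32
triangular fin | 1950.00 | 120.00 | 21.67 | 234000.00 | 42250.00
hole | -804.25 | 45.00 | 60.00 | -36191.15 | -48254.86
Σ | 16072.74 |  |  | 944158.39 | 1114297.46
X̄ = 944158.39 / 16072.74 = 58.74 mm
Ȳ = 1114297.46 / 16072.74 = 69.33 mm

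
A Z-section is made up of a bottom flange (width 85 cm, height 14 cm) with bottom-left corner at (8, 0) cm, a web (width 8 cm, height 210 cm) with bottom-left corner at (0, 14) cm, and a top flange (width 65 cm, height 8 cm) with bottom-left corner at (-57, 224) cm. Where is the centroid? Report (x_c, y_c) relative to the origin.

bottom flange: A = 85 × 14 = 1190.00, centroid at (50.50, 7.00).
web: A = 8 × 210 = 1680.00, centroid at (4.00, 119.00).
top flange: A = 65 × 8 = 520.00, centroid at (-24.50, 228.00).
ΣA = 3390.00 cm², ΣAx_c = 54075.00 cm³, ΣAy_c = 326810.00 cm³.
x_c = 54075.00/3390.00 = 15.95 cm; y_c = 326810.00/3390.00 = 96.40 cm.

x_c = 15.95 cm, y_c = 96.40 cm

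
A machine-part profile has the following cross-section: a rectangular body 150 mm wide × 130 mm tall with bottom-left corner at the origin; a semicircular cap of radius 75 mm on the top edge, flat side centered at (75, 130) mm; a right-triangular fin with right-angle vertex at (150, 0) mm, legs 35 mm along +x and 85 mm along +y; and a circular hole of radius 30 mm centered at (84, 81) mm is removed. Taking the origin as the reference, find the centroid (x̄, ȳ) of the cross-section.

x̄ = 78.83 mm, ȳ = 93.00 mm

rectangular body: A = 150 × 130 = 19500.00, centroid at (75.00, 65.00).
semicircular top: A = ½π·75² = 8835.73, centroid at (75.00, 161.83).
triangular fin: A = ½·35·85 = 1487.50, centroid at (161.67, 28.33).
hole: A = −π·30² = -2827.43, centroid at (84.00, 81.00).
ΣA = 26995.80 mm², ΣAx̄ = 2128154.46 mm³, ΣAȳ = 2510518.54 mm³.
x̄ = 2128154.46/26995.80 = 78.83 mm; ȳ = 2510518.54/26995.80 = 93.00 mm.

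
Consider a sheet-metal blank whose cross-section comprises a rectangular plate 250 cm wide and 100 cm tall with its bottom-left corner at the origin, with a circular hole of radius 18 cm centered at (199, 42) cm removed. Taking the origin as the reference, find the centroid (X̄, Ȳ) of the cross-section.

plate: A = 250 × 100 = 25000.00, centroid at (125.00, 50.00).
hole: A = −π·18² = -1017.88, centroid at (199.00, 42.00).
ΣA = 23982.12 cm², ΣAX̄ = 2922442.67 cm³, ΣAȲ = 1207249.21 cm³.
X̄ = 2922442.67/23982.12 = 121.86 cm; Ȳ = 1207249.21/23982.12 = 50.34 cm.

X̄ = 121.86 cm, Ȳ = 50.34 cm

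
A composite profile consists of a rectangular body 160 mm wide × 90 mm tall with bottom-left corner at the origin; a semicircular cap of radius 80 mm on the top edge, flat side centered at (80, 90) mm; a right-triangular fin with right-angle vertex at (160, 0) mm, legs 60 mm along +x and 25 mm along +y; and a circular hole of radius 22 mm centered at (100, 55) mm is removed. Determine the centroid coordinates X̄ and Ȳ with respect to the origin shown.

rectangular body: A = 160 × 90 = 14400.00, centroid at (80.00, 45.00).
semicircular top: A = ½π·80² = 10053.10, centroid at (80.00, 123.95).
triangular fin: A = ½·60·25 = 750.00, centroid at (180.00, 8.33).
hole: A = −π·22² = -1520.53, centroid at (100.00, 55.00).
ΣA = 23682.57 mm²
ΣAX̄ = (14400.00)(80.00) + (10053.10)(80.00) + (750.00)(180.00) + (-1520.53)(100.00) = 1939194.63 mm³
ΣAȲ = (14400.00)(45.00) + (10053.10)(123.95) + (750.00)(8.33) + (-1520.53)(55.00) = 1816732.82 mm³
X̄ = 1939194.63 / 23682.57 = 81.88 mm
Ȳ = 1816732.82 / 23682.57 = 76.71 mm

X̄ = 81.88 mm, Ȳ = 76.71 mm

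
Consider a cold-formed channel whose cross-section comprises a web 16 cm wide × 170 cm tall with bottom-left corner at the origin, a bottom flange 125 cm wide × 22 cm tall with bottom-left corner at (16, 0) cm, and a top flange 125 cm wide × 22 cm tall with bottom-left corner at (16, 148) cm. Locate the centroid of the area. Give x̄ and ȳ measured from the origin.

web: A = 16 × 170 = 2720.00, centroid at (8.00, 85.00).
bottom flange: A = 125 × 22 = 2750.00, centroid at (78.50, 11.00).
top flange: A = 125 × 22 = 2750.00, centroid at (78.50, 159.00).
ΣA = 8220.00 cm², ΣAx̄ = 453510.00 cm³, ΣAȳ = 698700.00 cm³.
x̄ = 453510.00/8220.00 = 55.17 cm; ȳ = 698700.00/8220.00 = 85.00 cm.

x̄ = 55.17 cm, ȳ = 85.00 cm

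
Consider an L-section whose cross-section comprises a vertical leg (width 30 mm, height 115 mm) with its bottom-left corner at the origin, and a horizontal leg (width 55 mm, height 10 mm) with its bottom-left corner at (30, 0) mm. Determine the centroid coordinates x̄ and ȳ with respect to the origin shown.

Part | A | x̄ᵢ | ȳᵢ | A·x̄ᵢ | A·ȳᵢ
vertical leg | 3450.00 | 15.00 | 57.50 | 51750.00 | 198375.00
horizontal leg | 550.00 | 57.50 | 5.00 | 31625.00 | 2750.00
Σ | 4000.00 |  |  | 83375.00 | 201125.00
x̄ = 83375.00 / 4000.00 = 20.84 mm
ȳ = 201125.00 / 4000.00 = 50.28 mm

x̄ = 20.84 mm, ȳ = 50.28 mm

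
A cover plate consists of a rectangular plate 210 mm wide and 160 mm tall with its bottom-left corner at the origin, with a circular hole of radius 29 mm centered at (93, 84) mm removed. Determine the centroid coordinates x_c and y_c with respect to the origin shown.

plate: A = 210 × 160 = 33600.00, centroid at (105.00, 80.00).
hole: A = −π·29² = -2642.08, centroid at (93.00, 84.00).
ΣA = 30957.92 mm²
ΣAx_c = (33600.00)(105.00) + (-2642.08)(93.00) = 3282286.61 mm³
ΣAy_c = (33600.00)(80.00) + (-2642.08)(84.00) = 2466065.33 mm³
x_c = 3282286.61 / 30957.92 = 106.02 mm
y_c = 2466065.33 / 30957.92 = 79.66 mm

x_c = 106.02 mm, y_c = 79.66 mm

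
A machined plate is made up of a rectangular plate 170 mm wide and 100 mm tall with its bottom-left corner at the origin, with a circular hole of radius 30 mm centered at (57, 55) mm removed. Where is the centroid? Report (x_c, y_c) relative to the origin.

Part | A | x̄ᵢ | ȳᵢ | A·x̄ᵢ | A·ȳᵢ
plate | 17000.00 | 85.00 | 50.00 | 1445000.00 | 850000.00
hole | -2827.43 | 57.00 | 55.00 | -161163.70 | -155508.84
Σ | 14172.57 |  |  | 1283836.30 | 694491.16
x_c = 1283836.30 / 14172.57 = 90.59 mm
y_c = 694491.16 / 14172.57 = 49.00 mm

x_c = 90.59 mm, y_c = 49.00 mm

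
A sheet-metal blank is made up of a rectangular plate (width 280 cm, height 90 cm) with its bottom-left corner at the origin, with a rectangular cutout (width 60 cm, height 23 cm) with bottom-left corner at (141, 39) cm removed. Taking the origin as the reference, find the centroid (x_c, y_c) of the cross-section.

x_c = 138.20 cm, y_c = 44.68 cm

plate: A = 280 × 90 = 25200.00, centroid at (140.00, 45.00).
hole: A = −(60 × 23) = -1380.00, centroid at (171.00, 50.50).
ΣA = 23820.00 cm²
ΣAx_c = (25200.00)(140.00) + (-1380.00)(171.00) = 3292020.00 cm³
ΣAy_c = (25200.00)(45.00) + (-1380.00)(50.50) = 1064310.00 cm³
x_c = 3292020.00 / 23820.00 = 138.20 cm
y_c = 1064310.00 / 23820.00 = 44.68 cm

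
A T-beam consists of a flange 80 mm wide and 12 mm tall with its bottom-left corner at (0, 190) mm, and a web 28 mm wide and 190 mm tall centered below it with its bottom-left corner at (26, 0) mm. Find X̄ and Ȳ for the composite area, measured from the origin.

X̄ = 40.00 mm, Ȳ = 110.44 mm

Part | A | x̄ᵢ | ȳᵢ | A·x̄ᵢ | A·ȳᵢ
web | 5320.00 | 40.00 | 95.00 | 212800.00 | 505400.00
flange | 960.00 | 40.00 | 196.00 | 38400.00 | 188160.00
Σ | 6280.00 |  |  | 251200.00 | 693560.00
X̄ = 251200.00 / 6280.00 = 40.00 mm
Ȳ = 693560.00 / 6280.00 = 110.44 mm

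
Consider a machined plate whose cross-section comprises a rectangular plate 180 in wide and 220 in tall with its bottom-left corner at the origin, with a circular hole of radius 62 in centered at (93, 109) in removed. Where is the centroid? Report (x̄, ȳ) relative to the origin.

x̄ = 88.68 in, ȳ = 110.44 in

plate: A = 180 × 220 = 39600.00, centroid at (90.00, 110.00).
hole: A = −π·62² = -12076.28, centroid at (93.00, 109.00).
ΣA = 27523.72 in², ΣAx̄ = 2440905.76 in³, ΣAȳ = 3039685.24 in³.
x̄ = 2440905.76/27523.72 = 88.68 in; ȳ = 3039685.24/27523.72 = 110.44 in.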